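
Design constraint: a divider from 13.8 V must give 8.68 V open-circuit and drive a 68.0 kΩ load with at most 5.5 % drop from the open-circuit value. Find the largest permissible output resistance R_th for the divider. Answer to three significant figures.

Loading drop = R_th/(R_th + R_L) ≤ 0.0550, so R_th ≤ R_L · ε/(1−ε) = 68.0 kΩ × 0.0550/0.9450 = 3.96 kΩ.
(Any R1, R2 with R2/(R1+R2) = 0.629 and R1‖R2 ≤ 3.96 kΩ will meet the spec.)

R_th ≤ 3.96 kΩ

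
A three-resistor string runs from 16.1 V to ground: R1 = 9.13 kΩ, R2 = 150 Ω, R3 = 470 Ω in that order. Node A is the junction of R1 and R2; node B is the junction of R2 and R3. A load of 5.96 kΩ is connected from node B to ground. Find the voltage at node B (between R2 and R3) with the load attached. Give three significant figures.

V ≈ 0.722 V

At node B, R3 is in parallel with the load: R3‖R_L = 435.6 Ω.
Below node A the resistance is R2 + (R3‖R_L) = 585.6 Ω, so V_A = 16.1 × 585.6/9716 = 0.9705 V.
Then V_B = V_A × (R3‖R_L)/(R2 + R3‖R_L) = 0.9705 × 435.6/585.6 = 0.722 V.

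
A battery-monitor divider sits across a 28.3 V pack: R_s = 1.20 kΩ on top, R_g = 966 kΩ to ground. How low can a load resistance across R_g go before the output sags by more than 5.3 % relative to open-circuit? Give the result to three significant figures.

R_L(min) ≈ 21.4 kΩ

Output resistance R_th = R_s‖R_g = (1.20 × 966)/967.2 = 1.199 kΩ.
The fractional drop is R_th/(R_th + R_L); requiring this ≤ 0.0530 gives R_L ≥ R_th(1/0.0530 − 1) = 1.199 × 17.87 = 21.4 kΩ.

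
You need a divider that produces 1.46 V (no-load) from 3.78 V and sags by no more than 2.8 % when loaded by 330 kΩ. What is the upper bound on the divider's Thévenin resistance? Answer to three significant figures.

Loading drop = R_th/(R_th + R_L) ≤ 0.0280, so R_th ≤ R_L · ε/(1−ε) = 330 kΩ × 0.0280/0.9720 = 9.51 kΩ.

R_th ≤ 9.51 kΩ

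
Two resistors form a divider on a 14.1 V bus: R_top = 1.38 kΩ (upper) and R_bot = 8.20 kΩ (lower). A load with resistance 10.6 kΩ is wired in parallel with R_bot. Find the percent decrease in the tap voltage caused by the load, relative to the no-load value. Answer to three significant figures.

10.0 %

Unloaded V = 14.1 × 8.20/9.580 = 12.069 V.
Loaded: R_bot‖R_L = 4.623 kΩ, giving V = 14.1 × 4.623/6.003 = 10.859 V.
Drop = (12.069 − 10.859) / 12.069 = 10.0 %.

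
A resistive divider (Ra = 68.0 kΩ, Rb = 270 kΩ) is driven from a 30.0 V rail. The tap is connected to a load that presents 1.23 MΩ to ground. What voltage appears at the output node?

The load sits in parallel with Rb: Rb‖R_L = (270 × 1230) / (270 + 1230) = 221.4 kΩ.
V_out = 30.0 × 221.4 / (68.0 + 221.4) = 30.0 × 221.4/289.4 = 23.0 V.

V_out ≈ 23.0 V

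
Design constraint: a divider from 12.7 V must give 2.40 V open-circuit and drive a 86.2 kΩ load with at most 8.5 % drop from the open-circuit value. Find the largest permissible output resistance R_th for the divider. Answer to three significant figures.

R_th ≤ 8.01 kΩ

Loading drop = R_th/(R_th + R_L) ≤ 0.0850, so R_th ≤ R_L · ε/(1−ε) = 86.2 kΩ × 0.0850/0.9150 = 8.01 kΩ.
(Any R1, R2 with R2/(R1+R2) = 0.189 and R1‖R2 ≤ 8.01 kΩ will meet the spec.)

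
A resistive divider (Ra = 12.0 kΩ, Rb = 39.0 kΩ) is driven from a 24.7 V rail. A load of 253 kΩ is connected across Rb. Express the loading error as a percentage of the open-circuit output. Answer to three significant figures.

3.50 %

The divider's output (Thévenin) resistance is Ra‖Rb = 9.176 kΩ.
Fractional drop under load = R_th/(R_th + R_L) = 9.176 / (9.176 + 253) = 0.03500.
So the output falls by 3.50 %.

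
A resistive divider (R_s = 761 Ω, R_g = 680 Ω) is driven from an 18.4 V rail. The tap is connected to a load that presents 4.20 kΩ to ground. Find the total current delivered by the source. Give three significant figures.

I ≈ 13.7 mA

R_g‖R_L = 585.2 Ω, so the source sees R_s + R_g‖R_L = 1346 Ω.
I = 18.4 V / 1346 Ω = 13.7 mA.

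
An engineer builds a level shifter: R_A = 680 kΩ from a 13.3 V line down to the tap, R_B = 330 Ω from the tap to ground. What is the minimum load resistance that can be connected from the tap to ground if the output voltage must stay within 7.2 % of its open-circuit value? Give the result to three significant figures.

Output resistance R_th = R_A‖R_B = (680000 × 330)/680300 = 329.8 Ω.
The fractional drop is R_th/(R_th + R_L); requiring this ≤ 0.0720 gives R_L ≥ R_th(1/0.0720 − 1) = 329.8 × 12.89 = 4.25 kΩ.

R_L(min) ≈ 4.25 kΩ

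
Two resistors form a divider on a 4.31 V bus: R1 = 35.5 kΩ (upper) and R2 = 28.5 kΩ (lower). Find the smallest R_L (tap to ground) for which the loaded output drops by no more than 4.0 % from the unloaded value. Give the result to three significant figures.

Output resistance R_th = R1‖R2 = (35.5 × 28.5)/64.00 = 15.81 kΩ.
The fractional drop is R_th/(R_th + R_L); requiring this ≤ 0.0400 gives R_L ≥ R_th(1/0.0400 − 1) = 15.81 × 24.00 = 379 kΩ.

R_L(min) ≈ 379 kΩ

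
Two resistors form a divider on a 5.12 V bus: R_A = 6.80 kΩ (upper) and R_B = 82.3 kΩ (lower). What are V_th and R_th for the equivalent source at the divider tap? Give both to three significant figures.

V_th = 4.73 V, R_th = 6.28 kΩ

V_th is the open-circuit tap voltage: 5.12 × 82.3/(6.80 + 82.3) = 4.73 V.
With the supply zeroed, R_A and R_B appear in parallel from the tap: R_th = R_A‖R_B = (6.80 × 82.3)/89.10 = 6.28 kΩ.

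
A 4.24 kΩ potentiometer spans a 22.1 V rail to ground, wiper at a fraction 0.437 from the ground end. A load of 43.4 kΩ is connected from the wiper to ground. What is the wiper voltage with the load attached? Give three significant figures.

V ≈ 9.43 V

The wiper splits the pot into (1−α)R = 2.387 kΩ above and αR = 1.853 kΩ below.
Lower section ‖ load = 1.777 kΩ.
V_wiper = 22.1 × 1.777/(2.387 + 1.777) = 9.43 V.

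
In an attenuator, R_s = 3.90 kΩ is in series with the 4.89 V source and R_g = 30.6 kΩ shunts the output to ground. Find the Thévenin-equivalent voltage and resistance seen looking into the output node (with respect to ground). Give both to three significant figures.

V_th is the open-circuit tap voltage: 4.89 × 30.6/(3.90 + 30.6) = 4.34 V.
With the supply zeroed, R_s and R_g appear in parallel from the tap: R_th = R_s‖R_g = (3.90 × 30.6)/34.50 = 3.46 kΩ.

V_th = 4.34 V, R_th = 3.46 kΩ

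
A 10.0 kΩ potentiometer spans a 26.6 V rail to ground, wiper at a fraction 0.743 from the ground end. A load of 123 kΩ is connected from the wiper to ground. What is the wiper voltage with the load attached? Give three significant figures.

V ≈ 19.5 V

The wiper splits the pot into (1−α)R = 2.570 kΩ above and αR = 7.430 kΩ below.
Lower section ‖ load = 7.007 kΩ.
V_wiper = 26.6 × 7.007/(2.570 + 7.007) = 19.5 V.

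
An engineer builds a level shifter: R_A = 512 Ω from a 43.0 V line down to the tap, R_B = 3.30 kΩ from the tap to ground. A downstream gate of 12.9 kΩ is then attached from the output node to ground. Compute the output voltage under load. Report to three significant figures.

The load sits in parallel with R_B: R_B‖R_L = (3300 × 12900) / (3300 + 12900) = 2628 Ω.
V_out = 43.0 × 2628 / (512 + 2628) = 43.0 × 2628/3140 = 36.0 V.

V_out ≈ 36.0 V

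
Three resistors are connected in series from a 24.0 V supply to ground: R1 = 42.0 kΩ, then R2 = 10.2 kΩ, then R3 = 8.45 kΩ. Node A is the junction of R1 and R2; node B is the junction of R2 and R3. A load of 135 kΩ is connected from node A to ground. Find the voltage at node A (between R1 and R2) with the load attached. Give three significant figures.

Below node A the series string R2+R3 = 18.65 kΩ sits in parallel with the 135 kΩ load: 16.39 kΩ.
V_A = 24.0 × 16.39/(42.0 + 16.39) = 6.74 V.

V ≈ 6.74 V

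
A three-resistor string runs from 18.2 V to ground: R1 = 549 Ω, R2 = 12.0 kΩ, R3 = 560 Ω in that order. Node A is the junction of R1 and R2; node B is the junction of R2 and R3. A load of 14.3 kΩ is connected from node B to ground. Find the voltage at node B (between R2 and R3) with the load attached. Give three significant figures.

At node B, R3 is in parallel with the load: R3‖R_L = 538.9 Ω.
Below node A the resistance is R2 + (R3‖R_L) = 12540 Ω, so V_A = 18.2 × 12540/13090 = 17.44 V.
Then V_B = V_A × (R3‖R_L)/(R2 + R3‖R_L) = 17.44 × 538.9/12540 = 0.749 V.

V ≈ 0.749 V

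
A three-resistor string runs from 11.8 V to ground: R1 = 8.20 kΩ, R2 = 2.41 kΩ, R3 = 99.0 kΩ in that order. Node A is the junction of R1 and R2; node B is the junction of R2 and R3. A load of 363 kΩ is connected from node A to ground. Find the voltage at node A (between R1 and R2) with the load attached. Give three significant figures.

V ≈ 10.7 V

Below node A the series string R2+R3 = 101.4 kΩ sits in parallel with the 363 kΩ load: 79.27 kΩ.
V_A = 11.8 × 79.27/(8.20 + 79.27) = 10.7 V.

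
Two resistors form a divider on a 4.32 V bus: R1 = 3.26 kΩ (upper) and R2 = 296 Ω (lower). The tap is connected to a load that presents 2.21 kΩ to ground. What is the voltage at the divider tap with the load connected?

The load sits in parallel with R2: R2‖R_L = (296 × 2210) / (296 + 2210) = 261.0 Ω.
V_out = 4.32 × 261.0 / (3260 + 261.0) = 4.32 × 261.0/3521 = 0.320 V.

V_out ≈ 0.320 V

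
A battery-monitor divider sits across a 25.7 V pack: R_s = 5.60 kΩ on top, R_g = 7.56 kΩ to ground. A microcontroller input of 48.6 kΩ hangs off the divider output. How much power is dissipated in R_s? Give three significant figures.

Total resistance from the source is R_s + (R_g‖R_L) = 12.14 kΩ, so I = 25.7/12.14 kΩ = 2.117 mA.
P = I²·R_s = (2.117 mA)² × 5.60 kΩ = 25.1 mW.

P ≈ 25.1 mW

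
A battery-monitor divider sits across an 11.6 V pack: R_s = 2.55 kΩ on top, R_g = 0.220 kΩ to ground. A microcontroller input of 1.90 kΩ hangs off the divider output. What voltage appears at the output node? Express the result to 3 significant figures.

The load sits in parallel with R_g: R_g‖R_L = (220 × 1900) / (220 + 1900) = 197.2 Ω.
V_out = 11.6 × 197.2 / (2550 + 197.2) = 11.6 × 197.2/2747 = 0.833 V.

V_out ≈ 0.833 V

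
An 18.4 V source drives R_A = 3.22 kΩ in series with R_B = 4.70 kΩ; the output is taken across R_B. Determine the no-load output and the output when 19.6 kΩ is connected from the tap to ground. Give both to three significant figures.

Unloaded: 10.9 V; loaded: 9.95 V

Open-circuit: V = 18.4 × 4.70/(3.22 + 4.70) = 10.9 V.
With the load, R_B becomes R_B‖R_L = 3.791 kΩ, so V = 18.4 × 3.791/7.011 = 9.95 V.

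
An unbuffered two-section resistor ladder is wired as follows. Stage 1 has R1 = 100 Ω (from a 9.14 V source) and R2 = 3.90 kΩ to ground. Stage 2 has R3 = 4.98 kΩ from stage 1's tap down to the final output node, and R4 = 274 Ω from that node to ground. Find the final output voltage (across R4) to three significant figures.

V_out ≈ 0.456 V

Stage 2 presents R3+R4 = 5254 Ω as a load on stage 1's tap.
Stage 1's lower leg becomes R2‖(R3+R4) = 2238 Ω, so V_mid = 9.14 × 2238/2338 = 8.749 V.
Stage 2 is itself unloaded: V_out = V_mid × R4/(R3+R4) = 8.749 × 274/5254 = 0.456 V.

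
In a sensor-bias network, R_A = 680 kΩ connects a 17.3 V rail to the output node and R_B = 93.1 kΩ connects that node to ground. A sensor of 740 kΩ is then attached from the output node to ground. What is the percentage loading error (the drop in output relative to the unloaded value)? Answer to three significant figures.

Unloaded V = 17.3 × 93.1/773.1 = 2.0833 V.
Loaded: R_B‖R_L = 82.70 kΩ, giving V = 17.3 × 82.70/762.7 = 1.8758 V.
Drop = (2.0833 − 1.8758) / 2.0833 = 9.96 %.

9.96 %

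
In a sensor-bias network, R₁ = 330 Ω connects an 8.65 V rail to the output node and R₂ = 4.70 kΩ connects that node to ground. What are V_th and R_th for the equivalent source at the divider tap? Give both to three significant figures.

V_th is the open-circuit tap voltage: 8.65 × 4700/(330 + 4700) = 8.08 V.
With the supply zeroed, R₁ and R₂ appear in parallel from the tap: R_th = R₁‖R₂ = (330 × 4700)/5030 = 308 Ω.

V_th = 8.08 V, R_th = 308 Ω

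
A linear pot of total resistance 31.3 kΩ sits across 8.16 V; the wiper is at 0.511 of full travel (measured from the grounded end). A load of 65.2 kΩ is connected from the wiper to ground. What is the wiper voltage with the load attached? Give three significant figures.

The wiper splits the pot into (1−α)R = 15.31 kΩ above and αR = 15.99 kΩ below.
Lower section ‖ load = 12.84 kΩ.
V_wiper = 8.16 × 12.84/(15.31 + 12.84) = 3.72 V.

V ≈ 3.72 V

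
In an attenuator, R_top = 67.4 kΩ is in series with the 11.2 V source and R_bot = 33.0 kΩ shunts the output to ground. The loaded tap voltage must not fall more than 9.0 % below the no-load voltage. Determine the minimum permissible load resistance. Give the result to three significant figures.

Output resistance R_th = R_top‖R_bot = (67.4 × 33.0)/100.4 = 22.15 kΩ.
The fractional drop is R_th/(R_th + R_L); requiring this ≤ 0.0900 gives R_L ≥ R_th(1/0.0900 − 1) = 22.15 × 10.11 = 224 kΩ.

R_L(min) ≈ 224 kΩ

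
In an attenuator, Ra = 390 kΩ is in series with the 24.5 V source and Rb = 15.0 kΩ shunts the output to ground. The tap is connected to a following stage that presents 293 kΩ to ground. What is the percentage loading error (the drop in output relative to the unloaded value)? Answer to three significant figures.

4.70 %

The divider's output (Thévenin) resistance is Ra‖Rb = 14.44 kΩ.
Fractional drop under load = R_th/(R_th + R_L) = 14.44 / (14.44 + 293) = 0.04698.
So the output falls by 4.70 %.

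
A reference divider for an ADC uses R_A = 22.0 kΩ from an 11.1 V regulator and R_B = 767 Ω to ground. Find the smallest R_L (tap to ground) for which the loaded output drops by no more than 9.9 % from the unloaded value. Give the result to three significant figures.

R_L(min) ≈ 6.75 kΩ

Output resistance R_th = R_A‖R_B = (22000 × 767)/22770 = 741.2 Ω.
The fractional drop is R_th/(R_th + R_L); requiring this ≤ 0.0990 gives R_L ≥ R_th(1/0.0990 − 1) = 741.2 × 9.101 = 6.75 kΩ.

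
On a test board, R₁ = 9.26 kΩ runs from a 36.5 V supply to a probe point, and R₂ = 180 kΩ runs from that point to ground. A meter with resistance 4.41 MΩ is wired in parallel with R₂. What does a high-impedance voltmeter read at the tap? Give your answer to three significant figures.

V_out ≈ 34.6 V

The load sits in parallel with R₂: R₂‖R_L = (180 × 4410) / (180 + 4410) = 172.9 kΩ.
V_out = 36.5 × 172.9 / (9.26 + 172.9) = 36.5 × 172.9/182.2 = 34.6 V.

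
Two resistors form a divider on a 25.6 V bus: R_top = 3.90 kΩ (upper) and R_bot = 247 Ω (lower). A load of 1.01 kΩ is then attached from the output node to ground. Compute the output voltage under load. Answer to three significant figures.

V_out ≈ 1.24 V

The load sits in parallel with R_bot: R_bot‖R_L = (247 × 1010) / (247 + 1010) = 198.5 Ω.
V_out = 25.6 × 198.5 / (3900 + 198.5) = 25.6 × 198.5/4098 = 1.24 V.
(Unloaded it would have been 1.52 V.)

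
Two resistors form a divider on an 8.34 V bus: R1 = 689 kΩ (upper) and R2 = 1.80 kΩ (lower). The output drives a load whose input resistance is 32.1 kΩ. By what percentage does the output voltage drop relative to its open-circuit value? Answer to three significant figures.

5.30 %

The divider's output (Thévenin) resistance is R1‖R2 = 1.795 kΩ.
Fractional drop under load = R_th/(R_th + R_L) = 1.795 / (1.795 + 32.1) = 0.05297.
So the output falls by 5.30 %.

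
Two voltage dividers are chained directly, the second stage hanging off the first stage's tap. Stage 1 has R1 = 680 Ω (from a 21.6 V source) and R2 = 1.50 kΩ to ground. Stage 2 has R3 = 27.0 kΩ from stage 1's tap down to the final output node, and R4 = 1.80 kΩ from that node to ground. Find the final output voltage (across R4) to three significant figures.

Stage 2 presents R3+R4 = 28800 Ω as a load on stage 1's tap.
Stage 1's lower leg becomes R2‖(R3+R4) = 1426 Ω, so V_mid = 21.6 × 1426/2106 = 14.62 V.
Stage 2 is itself unloaded: V_out = V_mid × R4/(R3+R4) = 14.62 × 1800/28800 = 0.914 V.

V_out ≈ 0.914 V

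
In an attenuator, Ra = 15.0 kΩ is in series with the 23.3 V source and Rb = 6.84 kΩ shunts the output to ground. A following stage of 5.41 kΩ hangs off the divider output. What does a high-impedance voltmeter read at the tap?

The load sits in parallel with Rb: Rb‖R_L = (6.84 × 5.41) / (6.84 + 5.41) = 3.021 kΩ.
V_out = 23.3 × 3.021 / (15.0 + 3.021) = 23.3 × 3.021/18.02 = 3.91 V.

V_out ≈ 3.91 V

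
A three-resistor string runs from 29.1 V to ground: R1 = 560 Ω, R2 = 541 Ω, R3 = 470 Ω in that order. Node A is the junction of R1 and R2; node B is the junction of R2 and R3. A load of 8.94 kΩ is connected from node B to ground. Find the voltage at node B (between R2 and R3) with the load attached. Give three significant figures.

V ≈ 8.40 V

At node B, R3 is in parallel with the load: R3‖R_L = 446.5 Ω.
Below node A the resistance is R2 + (R3‖R_L) = 987.5 Ω, so V_A = 29.1 × 987.5/1548 = 18.57 V.
Then V_B = V_A × (R3‖R_L)/(R2 + R3‖R_L) = 18.57 × 446.5/987.5 = 8.40 V.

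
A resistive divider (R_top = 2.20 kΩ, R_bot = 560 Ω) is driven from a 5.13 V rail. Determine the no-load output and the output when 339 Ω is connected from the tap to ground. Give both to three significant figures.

Open-circuit: V = 5.13 × 560/(2200 + 560) = 1.04 V.
With the load, R_bot becomes R_bot‖R_L = 211.2 Ω, so V = 5.13 × 211.2/2411 = 0.449 V.

Unloaded: 1.04 V; loaded: 0.449 V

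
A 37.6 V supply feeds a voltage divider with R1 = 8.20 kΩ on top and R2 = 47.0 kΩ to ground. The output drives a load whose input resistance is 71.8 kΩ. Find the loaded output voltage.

V_out ≈ 29.2 V

The load sits in parallel with R2: R2‖R_L = (47.0 × 71.8) / (47.0 + 71.8) = 28.41 kΩ.
V_out = 37.6 × 28.41 / (8.20 + 28.41) = 37.6 × 28.41/36.61 = 29.2 V.
(Unloaded it would have been 32.0 V.)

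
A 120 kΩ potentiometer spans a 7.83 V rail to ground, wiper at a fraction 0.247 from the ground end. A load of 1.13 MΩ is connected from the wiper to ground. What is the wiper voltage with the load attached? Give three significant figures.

V ≈ 1.90 V

The wiper splits the pot into (1−α)R = 90.36 kΩ above and αR = 29.64 kΩ below.
Lower section ‖ load = 28.88 kΩ.
V_wiper = 7.83 × 28.88/(90.36 + 28.88) = 1.90 V.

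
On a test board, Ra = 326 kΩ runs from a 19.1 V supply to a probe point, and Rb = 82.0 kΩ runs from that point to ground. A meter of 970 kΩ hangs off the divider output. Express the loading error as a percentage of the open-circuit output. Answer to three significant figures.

6.33 %

The divider's output (Thévenin) resistance is Ra‖Rb = 65.52 kΩ.
Fractional drop under load = R_th/(R_th + R_L) = 65.52 / (65.52 + 970) = 0.06327.
So the output falls by 6.33 %.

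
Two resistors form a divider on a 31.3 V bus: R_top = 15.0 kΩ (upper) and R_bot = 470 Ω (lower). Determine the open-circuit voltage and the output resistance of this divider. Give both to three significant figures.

V_th = 0.951 V, R_th = 456 Ω

V_th is the open-circuit tap voltage: 31.3 × 470/(15000 + 470) = 0.951 V.
With the supply zeroed, R_top and R_bot appear in parallel from the tap: R_th = R_top‖R_bot = (15000 × 470)/15470 = 456 Ω.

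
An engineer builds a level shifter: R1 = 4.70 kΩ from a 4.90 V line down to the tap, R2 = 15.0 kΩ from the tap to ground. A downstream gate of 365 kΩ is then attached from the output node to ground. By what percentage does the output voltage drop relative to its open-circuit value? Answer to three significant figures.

The divider's output (Thévenin) resistance is R1‖R2 = 3.579 kΩ.
Fractional drop under load = R_th/(R_th + R_L) = 3.579 / (3.579 + 365) = 0.009709.
So the output falls by 0.971 %.

0.971 %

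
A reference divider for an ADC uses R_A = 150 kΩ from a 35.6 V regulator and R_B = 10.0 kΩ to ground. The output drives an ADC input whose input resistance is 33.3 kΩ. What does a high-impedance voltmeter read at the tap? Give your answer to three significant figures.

V_out ≈ 1.74 V

The load sits in parallel with R_B: R_B‖R_L = (10.0 × 33.3) / (10.0 + 33.3) = 7.691 kΩ.
V_out = 35.6 × 7.691 / (150 + 7.691) = 35.6 × 7.691/157.7 = 1.74 V.
(Unloaded it would have been 2.23 V.)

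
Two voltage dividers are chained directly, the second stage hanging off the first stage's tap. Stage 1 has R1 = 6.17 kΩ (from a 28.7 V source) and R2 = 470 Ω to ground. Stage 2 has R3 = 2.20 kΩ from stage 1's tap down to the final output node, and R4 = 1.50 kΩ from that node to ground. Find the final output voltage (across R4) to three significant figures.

Stage 2 presents R3+R4 = 3700 Ω as a load on stage 1's tap.
Stage 1's lower leg becomes R2‖(R3+R4) = 417.0 Ω, so V_mid = 28.7 × 417.0/6587 = 1.817 V.
Stage 2 is itself unloaded: V_out = V_mid × R4/(R3+R4) = 1.817 × 1500/3700 = 0.737 V.

V_out ≈ 0.737 V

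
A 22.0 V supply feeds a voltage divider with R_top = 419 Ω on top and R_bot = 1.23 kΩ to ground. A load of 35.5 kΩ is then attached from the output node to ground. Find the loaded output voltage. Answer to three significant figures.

V_out ≈ 16.3 V

The load sits in parallel with R_bot: R_bot‖R_L = (1230 × 35500) / (1230 + 35500) = 1189 Ω.
V_out = 22.0 × 1189 / (419 + 1189) = 22.0 × 1189/1608 = 16.3 V.
(Unloaded it would have been 16.4 V.)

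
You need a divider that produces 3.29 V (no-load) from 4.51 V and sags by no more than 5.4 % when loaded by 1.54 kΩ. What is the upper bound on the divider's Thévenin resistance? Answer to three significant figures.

Loading drop = R_th/(R_th + R_L) ≤ 0.0540, so R_th ≤ R_L · ε/(1−ε) = 1.54 kΩ × 0.0540/0.9460 = 87.9 Ω.

R_th ≤ 87.9 Ω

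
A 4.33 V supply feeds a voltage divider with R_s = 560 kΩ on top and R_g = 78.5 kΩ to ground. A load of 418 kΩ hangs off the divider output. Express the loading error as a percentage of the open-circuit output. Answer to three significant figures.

The divider's output (Thévenin) resistance is R_s‖R_g = 68.85 kΩ.
Fractional drop under load = R_th/(R_th + R_L) = 68.85 / (68.85 + 418) = 0.1414.
So the output falls by 14.1 %.

14.1 %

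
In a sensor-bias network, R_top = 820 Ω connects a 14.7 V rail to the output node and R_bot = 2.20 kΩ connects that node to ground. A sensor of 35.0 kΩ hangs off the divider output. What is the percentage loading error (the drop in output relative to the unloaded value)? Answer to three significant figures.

1.68 %

The divider's output (Thévenin) resistance is R_top‖R_bot = 597.4 Ω.
Fractional drop under load = R_th/(R_th + R_L) = 597.4 / (597.4 + 35000) = 0.01678.
So the output falls by 1.68 %.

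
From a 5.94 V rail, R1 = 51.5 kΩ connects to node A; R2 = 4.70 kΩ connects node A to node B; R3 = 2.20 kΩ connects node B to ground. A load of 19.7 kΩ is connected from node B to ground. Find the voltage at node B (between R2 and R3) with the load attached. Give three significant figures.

V ≈ 0.202 V

At node B, R3 is in parallel with the load: R3‖R_L = 1.979 kΩ.
Below node A the resistance is R2 + (R3‖R_L) = 6.679 kΩ, so V_A = 5.94 × 6.679/58.18 = 0.6819 V.
Then V_B = V_A × (R3‖R_L)/(R2 + R3‖R_L) = 0.6819 × 1.979/6.679 = 0.202 V.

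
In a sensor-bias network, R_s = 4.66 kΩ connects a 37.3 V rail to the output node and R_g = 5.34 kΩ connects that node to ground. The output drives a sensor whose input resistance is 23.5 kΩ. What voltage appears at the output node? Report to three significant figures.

The load sits in parallel with R_g: R_g‖R_L = (5.34 × 23.5) / (5.34 + 23.5) = 4.351 kΩ.
V_out = 37.3 × 4.351 / (4.66 + 4.351) = 37.3 × 4.351/9.011 = 18.0 V.

V_out ≈ 18.0 V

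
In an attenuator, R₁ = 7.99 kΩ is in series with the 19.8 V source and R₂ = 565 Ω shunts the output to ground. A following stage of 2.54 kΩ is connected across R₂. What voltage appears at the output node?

The load sits in parallel with R₂: R₂‖R_L = (565 × 2540) / (565 + 2540) = 462.2 Ω.
V_out = 19.8 × 462.2 / (7990 + 462.2) = 19.8 × 462.2/8452 = 1.08 V.

V_out ≈ 1.08 V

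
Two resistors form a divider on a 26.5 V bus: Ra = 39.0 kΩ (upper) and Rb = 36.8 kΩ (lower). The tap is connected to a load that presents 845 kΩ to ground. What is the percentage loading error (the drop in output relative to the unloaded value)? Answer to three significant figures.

The divider's output (Thévenin) resistance is Ra‖Rb = 18.93 kΩ.
Fractional drop under load = R_th/(R_th + R_L) = 18.93 / (18.93 + 845) = 0.02192.
So the output falls by 2.19 %.

2.19 %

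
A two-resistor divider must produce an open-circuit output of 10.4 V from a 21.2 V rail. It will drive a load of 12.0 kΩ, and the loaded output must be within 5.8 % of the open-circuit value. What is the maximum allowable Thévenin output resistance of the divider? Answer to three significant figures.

Loading drop = R_th/(R_th + R_L) ≤ 0.0580, so R_th ≤ R_L · ε/(1−ε) = 12.0 kΩ × 0.0580/0.9420 = 739 Ω.
(Any R1, R2 with R2/(R1+R2) = 0.491 and R1‖R2 ≤ 739 Ω will meet the spec.)

R_th ≤ 739 Ω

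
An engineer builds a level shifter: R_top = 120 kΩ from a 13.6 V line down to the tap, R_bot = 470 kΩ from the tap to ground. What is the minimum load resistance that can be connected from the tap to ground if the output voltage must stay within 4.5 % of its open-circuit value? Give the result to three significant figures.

R_L(min) ≈ 2.03 MΩ

Output resistance R_th = R_top‖R_bot = (120 × 470)/590.0 = 95.59 kΩ.
The fractional drop is R_th/(R_th + R_L); requiring this ≤ 0.0450 gives R_L ≥ R_th(1/0.0450 − 1) = 95.59 × 21.22 = 2.03 MΩ.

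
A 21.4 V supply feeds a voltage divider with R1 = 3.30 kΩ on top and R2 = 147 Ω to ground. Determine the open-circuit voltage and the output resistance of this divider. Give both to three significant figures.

V_th is the open-circuit tap voltage: 21.4 × 147/(3300 + 147) = 0.913 V.
With the supply zeroed, R1 and R2 appear in parallel from the tap: R_th = R1‖R2 = (3300 × 147)/3447 = 141 Ω.

V_th = 0.913 V, R_th = 141 Ω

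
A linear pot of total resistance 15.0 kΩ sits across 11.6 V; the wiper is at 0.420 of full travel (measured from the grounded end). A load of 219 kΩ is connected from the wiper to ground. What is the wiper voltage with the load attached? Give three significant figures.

The wiper splits the pot into (1−α)R = 8.700 kΩ above and αR = 6.300 kΩ below.
Lower section ‖ load = 6.124 kΩ.
V_wiper = 11.6 × 6.124/(8.700 + 6.124) = 4.79 V.

V ≈ 4.79 V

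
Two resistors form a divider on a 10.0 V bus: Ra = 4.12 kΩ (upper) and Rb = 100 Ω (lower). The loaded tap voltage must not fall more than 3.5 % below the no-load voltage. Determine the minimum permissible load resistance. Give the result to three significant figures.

R_L(min) ≈ 2.69 kΩ

Output resistance R_th = Ra‖Rb = (4120 × 100)/4220 = 97.63 Ω.
The fractional drop is R_th/(R_th + R_L); requiring this ≤ 0.0350 gives R_L ≥ R_th(1/0.0350 − 1) = 97.63 × 27.57 = 2.69 kΩ.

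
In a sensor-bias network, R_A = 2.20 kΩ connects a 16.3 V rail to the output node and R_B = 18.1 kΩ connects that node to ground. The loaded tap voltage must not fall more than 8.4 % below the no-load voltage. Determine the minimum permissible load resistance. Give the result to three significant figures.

R_L(min) ≈ 21.4 kΩ

Output resistance R_th = R_A‖R_B = (2.20 × 18.1)/20.30 = 1.962 kΩ.
The fractional drop is R_th/(R_th + R_L); requiring this ≤ 0.0840 gives R_L ≥ R_th(1/0.0840 − 1) = 1.962 × 10.90 = 21.4 kΩ.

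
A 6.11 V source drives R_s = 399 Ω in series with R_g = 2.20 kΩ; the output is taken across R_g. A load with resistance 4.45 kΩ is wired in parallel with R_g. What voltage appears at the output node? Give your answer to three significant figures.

V_out ≈ 4.81 V

The load sits in parallel with R_g: R_g‖R_L = (2200 × 4450) / (2200 + 4450) = 1472 Ω.
V_out = 6.11 × 1472 / (399 + 1472) = 6.11 × 1472/1871 = 4.81 V.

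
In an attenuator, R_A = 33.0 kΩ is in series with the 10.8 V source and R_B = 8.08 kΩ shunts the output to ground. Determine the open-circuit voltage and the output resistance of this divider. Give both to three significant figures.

V_th = 2.12 V, R_th = 6.49 kΩ

V_th is the open-circuit tap voltage: 10.8 × 8.08/(33.0 + 8.08) = 2.12 V.
With the supply zeroed, R_A and R_B appear in parallel from the tap: R_th = R_A‖R_B = (33.0 × 8.08)/41.08 = 6.49 kΩ.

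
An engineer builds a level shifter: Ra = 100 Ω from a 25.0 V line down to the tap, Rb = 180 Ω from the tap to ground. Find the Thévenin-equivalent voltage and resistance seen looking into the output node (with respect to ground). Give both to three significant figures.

V_th is the open-circuit tap voltage: 25.0 × 180/(100 + 180) = 16.1 V.
With the supply zeroed, Ra and Rb appear in parallel from the tap: R_th = Ra‖Rb = (100 × 180)/280.0 = 64.3 Ω.

V_th = 16.1 V, R_th = 64.3 Ω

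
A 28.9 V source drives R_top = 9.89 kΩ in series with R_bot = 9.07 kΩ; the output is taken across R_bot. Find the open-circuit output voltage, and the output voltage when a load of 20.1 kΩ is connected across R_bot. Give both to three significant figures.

Open-circuit: V = 28.9 × 9.07/(9.89 + 9.07) = 13.8 V.
With the load, R_bot becomes R_bot‖R_L = 6.250 kΩ, so V = 28.9 × 6.250/16.14 = 11.2 V.

Unloaded: 13.8 V; loaded: 11.2 V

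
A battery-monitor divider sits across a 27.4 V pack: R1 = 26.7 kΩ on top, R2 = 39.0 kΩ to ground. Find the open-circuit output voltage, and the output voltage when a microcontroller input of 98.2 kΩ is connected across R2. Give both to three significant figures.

Open-circuit: V = 27.4 × 39.0/(26.7 + 39.0) = 16.3 V.
With the load, R2 becomes R2‖R_L = 27.91 kΩ, so V = 27.4 × 27.91/54.61 = 14.0 V.

Unloaded: 16.3 V; loaded: 14.0 V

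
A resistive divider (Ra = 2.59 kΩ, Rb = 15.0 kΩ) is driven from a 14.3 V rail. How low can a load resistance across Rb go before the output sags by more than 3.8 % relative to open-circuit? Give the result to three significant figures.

Output resistance R_th = Ra‖Rb = (2.59 × 15.0)/17.59 = 2.209 kΩ.
The fractional drop is R_th/(R_th + R_L); requiring this ≤ 0.0380 gives R_L ≥ R_th(1/0.0380 − 1) = 2.209 × 25.32 = 55.9 kΩ.

R_L(min) ≈ 55.9 kΩ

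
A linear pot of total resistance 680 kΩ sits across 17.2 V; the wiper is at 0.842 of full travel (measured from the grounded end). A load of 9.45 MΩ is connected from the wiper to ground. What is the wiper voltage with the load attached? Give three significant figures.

V ≈ 14.3 V

The wiper splits the pot into (1−α)R = 107.4 kΩ above and αR = 572.6 kΩ below.
Lower section ‖ load = 539.9 kΩ.
V_wiper = 17.2 × 539.9/(107.4 + 539.9) = 14.3 V.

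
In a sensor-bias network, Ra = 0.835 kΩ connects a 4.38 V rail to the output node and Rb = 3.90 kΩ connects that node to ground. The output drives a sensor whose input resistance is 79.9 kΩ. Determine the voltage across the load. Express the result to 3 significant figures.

V_out ≈ 3.58 V

The load sits in parallel with Rb: Rb‖R_L = (3900 × 79900) / (3900 + 79900) = 3718 Ω.
V_out = 4.38 × 3718 / (835 + 3718) = 4.38 × 3718/4553 = 3.58 V.
(Unloaded it would have been 3.61 V.)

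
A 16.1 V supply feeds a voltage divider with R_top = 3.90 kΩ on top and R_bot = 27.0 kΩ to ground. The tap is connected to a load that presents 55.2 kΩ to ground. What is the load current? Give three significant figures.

I_L ≈ 0.240 mA

R_bot‖R_L = 18.13 kΩ; V_out = 16.1 × 18.13/22.03 = 13.25 V.
I_L = V_out / R_L = 13.25 / 55.2 kΩ = 0.240 mA.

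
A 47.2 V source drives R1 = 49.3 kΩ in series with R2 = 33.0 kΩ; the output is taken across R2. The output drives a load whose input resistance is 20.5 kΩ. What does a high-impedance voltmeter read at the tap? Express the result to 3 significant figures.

The load sits in parallel with R2: R2‖R_L = (33.0 × 20.5) / (33.0 + 20.5) = 12.64 kΩ.
V_out = 47.2 × 12.64 / (49.3 + 12.64) = 47.2 × 12.64/61.94 = 9.63 V.

V_out ≈ 9.63 V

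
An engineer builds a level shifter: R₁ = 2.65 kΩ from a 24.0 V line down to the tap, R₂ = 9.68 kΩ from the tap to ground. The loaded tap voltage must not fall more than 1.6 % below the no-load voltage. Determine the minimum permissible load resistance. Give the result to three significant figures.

Output resistance R_th = R₁‖R₂ = (2.65 × 9.68)/12.33 = 2.080 kΩ.
The fractional drop is R_th/(R_th + R_L); requiring this ≤ 0.0160 gives R_L ≥ R_th(1/0.0160 − 1) = 2.080 × 61.50 = 128 kΩ.

R_L(min) ≈ 128 kΩ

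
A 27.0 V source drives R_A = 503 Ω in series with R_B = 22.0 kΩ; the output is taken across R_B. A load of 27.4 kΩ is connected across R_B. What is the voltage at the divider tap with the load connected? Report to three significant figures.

The load sits in parallel with R_B: R_B‖R_L = (22000 × 27400) / (22000 + 27400) = 12200 Ω.
V_out = 27.0 × 12200 / (503 + 12200) = 27.0 × 12200/12710 = 25.9 V.

V_out ≈ 25.9 V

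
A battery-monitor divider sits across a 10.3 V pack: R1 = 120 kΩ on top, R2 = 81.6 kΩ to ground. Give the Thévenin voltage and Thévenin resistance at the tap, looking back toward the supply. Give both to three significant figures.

V_th is the open-circuit tap voltage: 10.3 × 81.6/(120 + 81.6) = 4.17 V.
With the supply zeroed, R1 and R2 appear in parallel from the tap: R_th = R1‖R2 = (120 × 81.6)/201.6 = 48.6 kΩ.

V_th = 4.17 V, R_th = 48.6 kΩ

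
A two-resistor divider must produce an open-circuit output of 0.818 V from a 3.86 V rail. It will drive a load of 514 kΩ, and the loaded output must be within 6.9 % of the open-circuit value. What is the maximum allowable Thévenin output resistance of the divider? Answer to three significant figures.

R_th ≤ 38.1 kΩ

Loading drop = R_th/(R_th + R_L) ≤ 0.0690, so R_th ≤ R_L · ε/(1−ε) = 514 kΩ × 0.0690/0.9310 = 38.1 kΩ.
(Any R1, R2 with R2/(R1+R2) = 0.212 and R1‖R2 ≤ 38.1 kΩ will meet the spec.)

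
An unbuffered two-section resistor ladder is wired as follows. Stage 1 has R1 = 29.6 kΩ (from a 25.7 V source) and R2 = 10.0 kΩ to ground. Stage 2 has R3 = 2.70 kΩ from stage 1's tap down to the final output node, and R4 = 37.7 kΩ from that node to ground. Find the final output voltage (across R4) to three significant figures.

V_out ≈ 5.11 V

Stage 2 presents R3+R4 = 40.40 kΩ as a load on stage 1's tap.
Stage 1's lower leg becomes R2‖(R3+R4) = 8.016 kΩ, so V_mid = 25.7 × 8.016/37.62 = 5.477 V.
Stage 2 is itself unloaded: V_out = V_mid × R4/(R3+R4) = 5.477 × 37.7/40.40 = 5.11 V.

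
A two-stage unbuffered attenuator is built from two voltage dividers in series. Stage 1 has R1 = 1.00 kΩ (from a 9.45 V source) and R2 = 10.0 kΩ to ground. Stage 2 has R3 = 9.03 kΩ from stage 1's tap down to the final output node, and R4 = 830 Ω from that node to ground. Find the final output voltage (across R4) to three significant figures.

Stage 2 presents R3+R4 = 9860 Ω as a load on stage 1's tap.
Stage 1's lower leg becomes R2‖(R3+R4) = 4965 Ω, so V_mid = 9.45 × 4965/5965 = 7.866 V.
Stage 2 is itself unloaded: V_out = V_mid × R4/(R3+R4) = 7.866 × 830/9860 = 0.662 V.

V_out ≈ 0.662 V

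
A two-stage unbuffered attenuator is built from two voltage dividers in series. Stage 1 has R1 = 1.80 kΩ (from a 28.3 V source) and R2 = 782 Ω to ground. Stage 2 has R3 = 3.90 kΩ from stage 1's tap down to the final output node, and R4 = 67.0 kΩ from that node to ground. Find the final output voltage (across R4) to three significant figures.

Stage 2 presents R3+R4 = 70900 Ω as a load on stage 1's tap.
Stage 1's lower leg becomes R2‖(R3+R4) = 773.5 Ω, so V_mid = 28.3 × 773.5/2573 = 8.506 V.
Stage 2 is itself unloaded: V_out = V_mid × R4/(R3+R4) = 8.506 × 67000/70900 = 8.04 V.

V_out ≈ 8.04 V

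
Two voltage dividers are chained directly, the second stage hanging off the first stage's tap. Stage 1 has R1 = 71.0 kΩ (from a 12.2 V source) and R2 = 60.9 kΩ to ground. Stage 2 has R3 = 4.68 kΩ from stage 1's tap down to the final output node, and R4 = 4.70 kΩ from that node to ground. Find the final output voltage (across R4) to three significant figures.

Stage 2 presents R3+R4 = 9.380 kΩ as a load on stage 1's tap.
Stage 1's lower leg becomes R2‖(R3+R4) = 8.128 kΩ, so V_mid = 12.2 × 8.128/79.13 = 1.253 V.
Stage 2 is itself unloaded: V_out = V_mid × R4/(R3+R4) = 1.253 × 4.70/9.380 = 0.628 V.

V_out ≈ 0.628 V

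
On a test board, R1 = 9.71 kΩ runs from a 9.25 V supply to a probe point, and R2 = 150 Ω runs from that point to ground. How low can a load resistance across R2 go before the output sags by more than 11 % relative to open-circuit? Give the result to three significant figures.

R_L(min) ≈ 1.20 kΩ

Output resistance R_th = R1‖R2 = (9710 × 150)/9860 = 147.7 Ω.
The fractional drop is R_th/(R_th + R_L); requiring this ≤ 0.110 gives R_L ≥ R_th(1/0.110 − 1) = 147.7 × 8.091 = 1.20 kΩ.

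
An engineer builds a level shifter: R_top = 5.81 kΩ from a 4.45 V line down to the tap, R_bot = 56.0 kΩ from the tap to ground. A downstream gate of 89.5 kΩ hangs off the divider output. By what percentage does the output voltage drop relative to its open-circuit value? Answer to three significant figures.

5.55 %

The divider's output (Thévenin) resistance is R_top‖R_bot = 5.264 kΩ.
Fractional drop under load = R_th/(R_th + R_L) = 5.264 / (5.264 + 89.5) = 0.05555.
So the output falls by 5.55 %.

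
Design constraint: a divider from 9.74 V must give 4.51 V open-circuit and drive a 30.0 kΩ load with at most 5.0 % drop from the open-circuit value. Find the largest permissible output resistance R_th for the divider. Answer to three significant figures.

Loading drop = R_th/(R_th + R_L) ≤ 0.0500, so R_th ≤ R_L · ε/(1−ε) = 30.0 kΩ × 0.0500/0.9500 = 1.58 kΩ.
(Any R1, R2 with R2/(R1+R2) = 0.463 and R1‖R2 ≤ 1.58 kΩ will meet the spec.)

R_th ≤ 1.58 kΩ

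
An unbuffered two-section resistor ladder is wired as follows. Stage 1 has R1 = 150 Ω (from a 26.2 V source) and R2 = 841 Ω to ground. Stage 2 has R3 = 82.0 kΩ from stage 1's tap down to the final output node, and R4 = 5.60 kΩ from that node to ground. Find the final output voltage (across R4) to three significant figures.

V_out ≈ 1.42 V

Stage 2 presents R3+R4 = 87600 Ω as a load on stage 1's tap.
Stage 1's lower leg becomes R2‖(R3+R4) = 833.0 Ω, so V_mid = 26.2 × 833.0/983.0 = 22.20 V.
Stage 2 is itself unloaded: V_out = V_mid × R4/(R3+R4) = 22.20 × 5600/87600 = 1.42 V.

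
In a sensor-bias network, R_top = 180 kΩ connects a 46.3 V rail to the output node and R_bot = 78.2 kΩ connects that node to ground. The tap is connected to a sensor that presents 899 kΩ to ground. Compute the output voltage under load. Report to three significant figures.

The load sits in parallel with R_bot: R_bot‖R_L = (78.2 × 899) / (78.2 + 899) = 71.94 kΩ.
V_out = 46.3 × 71.94 / (180 + 71.94) = 46.3 × 71.94/251.9 = 13.2 V.
(Unloaded it would have been 14.0 V.)

V_out ≈ 13.2 V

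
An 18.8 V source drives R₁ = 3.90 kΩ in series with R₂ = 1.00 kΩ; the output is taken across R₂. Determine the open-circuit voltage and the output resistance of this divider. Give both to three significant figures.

V_th is the open-circuit tap voltage: 18.8 × 1.00/(3.90 + 1.00) = 3.84 V.
With the supply zeroed, R₁ and R₂ appear in parallel from the tap: R_th = R₁‖R₂ = (3.90 × 1.00)/4.900 = 796 Ω.

V_th = 3.84 V, R_th = 796 Ω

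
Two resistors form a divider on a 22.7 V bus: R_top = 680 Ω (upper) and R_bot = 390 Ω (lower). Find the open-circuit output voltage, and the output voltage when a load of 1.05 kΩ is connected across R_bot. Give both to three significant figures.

Unloaded: 8.27 V; loaded: 6.69 V

Open-circuit: V = 22.7 × 390/(680 + 390) = 8.27 V.
With the load, R_bot becomes R_bot‖R_L = 284.4 Ω, so V = 22.7 × 284.4/964.4 = 6.69 V.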